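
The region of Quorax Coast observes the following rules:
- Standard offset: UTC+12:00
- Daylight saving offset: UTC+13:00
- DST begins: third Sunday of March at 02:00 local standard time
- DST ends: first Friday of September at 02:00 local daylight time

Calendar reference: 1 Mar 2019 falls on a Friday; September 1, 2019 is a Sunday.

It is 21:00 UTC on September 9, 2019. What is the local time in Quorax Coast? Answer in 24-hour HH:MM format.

09:00

1 March 2019 is a Friday, so the first Sunday is March 3 and the third is March 17.
1 September 2019 is a Sunday, so the first Friday is September 6.
At the standard offset (UTC+12:00), 21:00 UTC + 12h = 09:00 Quorax Coast standard time (rolling into the next day, 10 September 2019).
The standard-time date in Quorax Coast, September 10, 2019, is outside the daylight-saving period (17 March – 6 September), so Quorax Coast is on standard time, UTC+12:00.
21:00 UTC + 12h = 09:00 local (rolling into the next day, 10 September 2019).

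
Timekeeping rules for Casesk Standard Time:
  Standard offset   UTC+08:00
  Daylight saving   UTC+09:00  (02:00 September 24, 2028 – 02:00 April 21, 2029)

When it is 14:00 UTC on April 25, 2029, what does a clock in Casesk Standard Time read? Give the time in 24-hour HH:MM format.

22:00

At the standard offset (UTC+08:00), 14:00 UTC + 8h = 22:00 Casesk Standard Time standard time.
Daylight saving runs 24 September 2028 – 21 April 2029; the standard-time date in Casesk Standard Time, April 25, 2029, is outside that window, so Casesk Standard Time is on standard time at UTC+08:00.
14:00 UTC + 8h = 22:00 local.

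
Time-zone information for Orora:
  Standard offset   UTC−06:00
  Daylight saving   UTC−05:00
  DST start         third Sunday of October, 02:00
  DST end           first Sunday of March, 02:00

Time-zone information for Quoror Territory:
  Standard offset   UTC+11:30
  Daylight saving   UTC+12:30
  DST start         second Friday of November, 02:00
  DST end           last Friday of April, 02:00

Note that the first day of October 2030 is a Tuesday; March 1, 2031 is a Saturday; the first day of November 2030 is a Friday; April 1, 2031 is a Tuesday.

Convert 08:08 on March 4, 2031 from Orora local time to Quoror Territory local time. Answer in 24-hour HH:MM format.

02:38

1 October 2030 is a Tuesday, so the first Sunday is October 6 and the third is October 20.
1 March 2031 is a Saturday, so the first Sunday is March 2.
March 4, 2031 is outside the daylight-saving period (20 October 2030 – 2 March 2031), so Orora is on standard time, UTC−06:00.
08:08 Orora + 6h = 14:08 UTC.
1 November 2030 is a Friday, so the first Friday is November 1 and the second is November 8.
1 April 2031 is a Tuesday, so Fridays fall on 4, 11, 18, 25; the last is April 25.
At the standard offset (UTC+11:30), 14:08 UTC + 11h30m = 01:38 Quoror Territory standard time (rolling into the next day, 5 March 2031).
The standard-time date in Quoror Territory, March 5, 2031, falls between 8 November 2030 and 25 April 2031, so daylight saving is in effect and Quoror Territory is at UTC+12:30.
14:08 UTC + 12h30m = 02:38 Quoror Territory (rolling into the next day, 5 March 2031).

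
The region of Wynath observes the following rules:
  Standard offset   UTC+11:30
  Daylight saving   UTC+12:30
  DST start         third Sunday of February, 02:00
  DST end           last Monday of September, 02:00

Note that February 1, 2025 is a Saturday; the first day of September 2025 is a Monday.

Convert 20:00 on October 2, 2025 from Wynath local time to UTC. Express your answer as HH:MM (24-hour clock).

08:30

1 February 2025 is a Saturday, so the first Sunday is February 2 and the third is February 16.
1 September 2025 is a Monday, so Mondays fall on 1, 8, 15, 22, 29; the last is September 29.
October 2, 2025 does not fall between 16 February and 29 September, so daylight saving is not in effect and Wynath is at UTC+11:30.
20:00 local − 11h30m = 08:30 UTC.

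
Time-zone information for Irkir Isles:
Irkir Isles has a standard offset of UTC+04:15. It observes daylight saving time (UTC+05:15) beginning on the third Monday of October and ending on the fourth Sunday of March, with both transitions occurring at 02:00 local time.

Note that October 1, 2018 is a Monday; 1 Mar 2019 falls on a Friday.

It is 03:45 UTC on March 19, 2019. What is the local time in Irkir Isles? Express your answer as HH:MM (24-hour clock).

1 October 2018 is a Monday, so the first Monday is October 1 and the third is October 15.
1 March 2019 is a Friday, so the first Sunday is March 3 and the fourth is March 24.
At the standard offset (UTC+04:15), 03:45 UTC + 4h15m = 08:00 Irkir Isles standard time.
The standard-time date in Irkir Isles, March 19, 2019, falls between 15 October 2018 and 24 March 2019, so daylight saving is in effect and Irkir Isles is at UTC+05:15.
03:45 UTC + 5h15m = 09:00 local.

09:00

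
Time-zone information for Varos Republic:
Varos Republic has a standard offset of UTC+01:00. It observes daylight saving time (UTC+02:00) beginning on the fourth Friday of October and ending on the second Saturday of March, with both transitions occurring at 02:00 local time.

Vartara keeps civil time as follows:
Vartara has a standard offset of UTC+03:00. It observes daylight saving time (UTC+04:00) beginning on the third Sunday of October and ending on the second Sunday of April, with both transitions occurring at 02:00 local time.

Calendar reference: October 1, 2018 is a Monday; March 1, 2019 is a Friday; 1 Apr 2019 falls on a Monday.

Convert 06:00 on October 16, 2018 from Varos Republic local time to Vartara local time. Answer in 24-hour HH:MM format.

08:00

1 October 2018 is a Monday, so the first Friday is October 5 and the fourth is October 26.
1 March 2019 is a Friday, so the first Saturday is March 2 and the second is March 9.
October 16, 2018 is outside the daylight-saving period (26 October 2018 – 9 March 2019), so Varos Republic is on standard time, UTC+01:00.
06:00 Varos Republic − 1h = 05:00 UTC.
1 October 2018 is a Monday, so the first Sunday is October 7 and the third is October 21.
1 April 2019 is a Monday, so the first Sunday is April 7 and the second is April 14.
At the standard offset (UTC+03:00), 05:00 UTC + 3h = 08:00 Vartara standard time.
The standard-time date in Vartara, October 16, 2018, is outside the daylight-saving period (21 October 2018 – 14 April 2019), so Vartara is on standard time, UTC+03:00.
05:00 UTC + 3h = 08:00 Vartara.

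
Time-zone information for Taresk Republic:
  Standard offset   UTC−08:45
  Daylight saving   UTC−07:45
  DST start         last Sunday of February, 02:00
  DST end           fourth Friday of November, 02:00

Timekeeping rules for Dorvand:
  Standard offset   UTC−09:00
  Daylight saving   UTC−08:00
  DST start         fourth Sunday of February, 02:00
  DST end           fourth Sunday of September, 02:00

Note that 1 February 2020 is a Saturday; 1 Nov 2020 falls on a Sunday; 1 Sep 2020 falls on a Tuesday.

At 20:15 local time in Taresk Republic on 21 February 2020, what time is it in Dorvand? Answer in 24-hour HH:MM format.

1 February 2020 is a Saturday, so Sundays fall on 2, 9, 16, 23; the last is February 23.
1 November 2020 is a Sunday, so the first Friday is November 6 and the fourth is November 27.
21 February 2020 does not fall between 23 February and 27 November, so daylight saving is not in effect and Taresk Republic is at UTC−08:45.
20:15 Taresk Republic + 8h45m = 05:00 UTC (rolling into the next day, 22 February 2020).
1 February 2020 is a Saturday, so the first Sunday is February 2 and the fourth is February 23.
1 September 2020 is a Tuesday, so the first Sunday is September 6 and the fourth is September 27.
At the standard offset (UTC−09:00), 05:00 UTC − 9h = 20:00 Dorvand standard time (rolling into the previous day, 21 February 2020).
The standard-time date in Dorvand, 21 February 2020, is outside the daylight-saving period (23 February – 27 September), so Dorvand is on standard time, UTC−09:00.
05:00 UTC − 9h = 20:00 Dorvand (rolling into the previous day, 21 February 2020).

20:00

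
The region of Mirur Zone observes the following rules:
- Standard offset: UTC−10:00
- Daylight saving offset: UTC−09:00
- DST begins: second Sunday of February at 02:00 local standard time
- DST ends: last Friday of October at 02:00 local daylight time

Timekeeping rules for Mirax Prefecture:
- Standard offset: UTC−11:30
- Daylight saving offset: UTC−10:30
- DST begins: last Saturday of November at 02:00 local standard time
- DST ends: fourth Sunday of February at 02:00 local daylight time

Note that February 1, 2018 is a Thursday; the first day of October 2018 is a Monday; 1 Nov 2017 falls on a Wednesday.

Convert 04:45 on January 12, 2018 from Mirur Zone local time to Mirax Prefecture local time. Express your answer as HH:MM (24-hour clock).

1 February 2018 is a Thursday, so the first Sunday is February 4 and the second is February 11.
1 October 2018 is a Monday, so Fridays fall on 5, 12, 19, 26; the last is October 26.
Daylight saving runs 11 February – 26 October; January 12, 2018 is outside that window, so Mirur Zone is on standard time at UTC−10:00.
04:45 Mirur Zone + 10h = 14:45 UTC.
1 November 2017 is a Wednesday, so Saturdays fall on 4, 11, 18, 25; the last is November 25.
1 February 2018 is a Thursday, so the first Sunday is February 4 and the fourth is February 25.
At the standard offset (UTC−11:30), 14:45 UTC − 11h30m = 03:15 Mirax Prefecture standard time.
Daylight saving runs 25 November 2017 – 25 February 2018; the standard-time date in Mirax Prefecture, January 12, 2018, is inside that window, so Mirax Prefecture is at UTC−10:30.
14:45 UTC − 10h30m = 04:15 Mirax Prefecture.

04:15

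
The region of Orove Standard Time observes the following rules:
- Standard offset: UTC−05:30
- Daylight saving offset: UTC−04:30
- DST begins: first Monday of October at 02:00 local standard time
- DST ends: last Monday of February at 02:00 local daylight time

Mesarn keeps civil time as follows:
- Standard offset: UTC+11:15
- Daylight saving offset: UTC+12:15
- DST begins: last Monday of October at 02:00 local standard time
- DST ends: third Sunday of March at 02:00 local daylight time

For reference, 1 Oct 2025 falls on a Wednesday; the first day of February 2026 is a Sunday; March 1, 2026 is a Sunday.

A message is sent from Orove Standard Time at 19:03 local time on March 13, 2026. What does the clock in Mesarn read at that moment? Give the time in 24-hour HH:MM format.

1 October 2025 is a Wednesday, so the first Monday is October 6.
1 February 2026 is a Sunday, so Mondays fall on 2, 9, 16, 23; the last is February 23.
March 13, 2026 does not fall between 6 October 2025 and 23 February 2026, so daylight saving is not in effect and Orove Standard Time is at UTC−05:30.
19:03 Orove Standard Time + 5h30m = 00:33 UTC (rolling into the next day, 14 March 2026).
1 October 2025 is a Wednesday, so Mondays fall on 6, 13, 20, 27; the last is October 27.
1 March 2026 is a Sunday, so the first Sunday is March 1 and the third is March 15.
At the standard offset (UTC+11:15), 00:33 UTC + 11h15m = 11:48 Mesarn standard time.
The standard-time date in Mesarn, March 14, 2026, lies within the daylight-saving period (27 October 2025 – 15 March 2026), so Mesarn is on daylight time, UTC+12:15.
00:33 UTC + 12h15m = 12:48 Mesarn.

12:48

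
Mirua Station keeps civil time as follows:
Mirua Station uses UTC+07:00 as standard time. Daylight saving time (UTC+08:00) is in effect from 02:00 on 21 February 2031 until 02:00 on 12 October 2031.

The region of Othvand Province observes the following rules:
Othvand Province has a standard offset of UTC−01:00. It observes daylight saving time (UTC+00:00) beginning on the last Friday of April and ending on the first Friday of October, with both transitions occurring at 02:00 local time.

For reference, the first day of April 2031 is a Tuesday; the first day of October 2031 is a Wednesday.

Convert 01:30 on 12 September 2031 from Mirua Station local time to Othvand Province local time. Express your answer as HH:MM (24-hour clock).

17:30

12 September 2031 lies within the daylight-saving period (21 February – 12 October), so Mirua Station is on daylight time, UTC+08:00.
01:30 Mirua Station − 8h = 17:30 UTC (rolling into the previous day, 11 September 2031).
1 April 2031 is a Tuesday, so Fridays fall on 4, 11, 18, 25; the last is April 25.
1 October 2031 is a Wednesday, so the first Friday is October 3.
At the standard offset (UTC−01:00), 17:30 UTC − 1h = 16:30 Othvand Province standard time.
The standard-time date in Othvand Province, 11 September 2031, falls between 25 April and 3 October, so daylight saving is in effect and Othvand Province is at UTC+00:00.
17:30 UTC + 0h = 17:30 Othvand Province.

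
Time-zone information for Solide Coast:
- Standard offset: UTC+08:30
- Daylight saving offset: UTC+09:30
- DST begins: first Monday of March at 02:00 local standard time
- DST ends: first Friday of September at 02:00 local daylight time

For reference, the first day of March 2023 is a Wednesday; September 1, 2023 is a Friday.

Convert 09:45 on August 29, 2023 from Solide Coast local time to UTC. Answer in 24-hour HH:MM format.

00:15

1 March 2023 is a Wednesday, so the first Monday is March 6.
1 September 2023 is a Friday, so the first Friday is September 1.
August 29, 2023 lies within the daylight-saving period (6 March – 1 September), so Solide Coast is on daylight time, UTC+09:30.
09:45 local − 9h30m = 00:15 UTC.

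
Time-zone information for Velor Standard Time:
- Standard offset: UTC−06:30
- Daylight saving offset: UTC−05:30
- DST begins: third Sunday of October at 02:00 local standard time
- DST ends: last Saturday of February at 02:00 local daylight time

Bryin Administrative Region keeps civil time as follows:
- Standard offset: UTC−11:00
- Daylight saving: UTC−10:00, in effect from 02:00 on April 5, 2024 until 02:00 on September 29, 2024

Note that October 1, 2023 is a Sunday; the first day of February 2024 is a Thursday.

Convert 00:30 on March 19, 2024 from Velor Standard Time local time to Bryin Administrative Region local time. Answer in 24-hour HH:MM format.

1 October 2023 is a Sunday, so the first Sunday is October 1 and the third is October 15.
1 February 2024 is a Thursday, so Saturdays fall on 3, 10, 17, 24; the last is February 24.
Daylight saving runs 15 October 2023 – 24 February 2024; March 19, 2024 is outside that window, so Velor Standard Time is on standard time at UTC−06:30.
00:30 Velor Standard Time + 6h30m = 07:00 UTC.
At the standard offset (UTC−11:00), 07:00 UTC − 11h = 20:00 Bryin Administrative Region standard time (rolling into the previous day, 18 March 2024).
The standard-time date in Bryin Administrative Region, March 18, 2024, does not fall between 5 April and 29 September, so daylight saving is not in effect and Bryin Administrative Region is at UTC−11:00.
07:00 UTC − 11h = 20:00 Bryin Administrative Region (rolling into the previous day, 18 March 2024).

20:00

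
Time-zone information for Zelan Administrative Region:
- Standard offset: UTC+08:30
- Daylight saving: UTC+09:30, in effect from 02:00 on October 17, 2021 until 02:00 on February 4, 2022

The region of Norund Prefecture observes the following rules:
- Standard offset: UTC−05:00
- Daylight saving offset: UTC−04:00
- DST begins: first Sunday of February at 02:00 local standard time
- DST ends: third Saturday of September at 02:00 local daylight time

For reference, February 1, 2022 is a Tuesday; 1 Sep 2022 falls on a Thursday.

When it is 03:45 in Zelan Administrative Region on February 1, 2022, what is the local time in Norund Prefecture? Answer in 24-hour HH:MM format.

February 1, 2022 falls between 17 October 2021 and 4 February 2022, so daylight saving is in effect and Zelan Administrative Region is at UTC+09:30.
03:45 Zelan Administrative Region − 9h30m = 18:15 UTC (rolling into the previous day, 31 January 2022).
1 February 2022 is a Tuesday, so the first Sunday is February 6.
1 September 2022 is a Thursday, so the first Saturday is September 3 and the third is September 17.
At the standard offset (UTC−05:00), 18:15 UTC − 5h = 13:15 Norund Prefecture standard time.
The standard-time date in Norund Prefecture, January 31, 2022, is outside the daylight-saving period (6 February – 17 September), so Norund Prefecture is on standard time, UTC−05:00.
18:15 UTC − 5h = 13:15 Norund Prefecture.

13:15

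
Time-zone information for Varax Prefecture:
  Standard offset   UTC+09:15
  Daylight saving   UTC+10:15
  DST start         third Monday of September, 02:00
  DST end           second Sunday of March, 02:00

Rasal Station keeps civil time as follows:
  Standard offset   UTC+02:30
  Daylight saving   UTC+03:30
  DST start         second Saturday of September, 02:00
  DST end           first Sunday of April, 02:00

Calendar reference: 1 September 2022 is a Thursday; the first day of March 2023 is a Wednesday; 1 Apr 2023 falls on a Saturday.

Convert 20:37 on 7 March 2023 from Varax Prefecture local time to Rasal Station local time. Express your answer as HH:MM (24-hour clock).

1 September 2022 is a Thursday, so the first Monday is September 5 and the third is September 19.
1 March 2023 is a Wednesday, so the first Sunday is March 5 and the second is March 12.
Daylight saving runs 19 September 2022 – 12 March 2023; 7 March 2023 is inside that window, so Varax Prefecture is at UTC+10:15.
20:37 Varax Prefecture − 10h15m = 10:22 UTC.
1 September 2022 is a Thursday, so the first Saturday is September 3 and the second is September 10.
1 April 2023 is a Saturday, so the first Sunday is April 2.
At the standard offset (UTC+02:30), 10:22 UTC + 2h30m = 12:52 Rasal Station standard time.
The standard-time date in Rasal Station, 7 March 2023, falls between 10 September 2022 and 2 April 2023, so daylight saving is in effect and Rasal Station is at UTC+03:30.
10:22 UTC + 3h30m = 13:52 Rasal Station.

13:52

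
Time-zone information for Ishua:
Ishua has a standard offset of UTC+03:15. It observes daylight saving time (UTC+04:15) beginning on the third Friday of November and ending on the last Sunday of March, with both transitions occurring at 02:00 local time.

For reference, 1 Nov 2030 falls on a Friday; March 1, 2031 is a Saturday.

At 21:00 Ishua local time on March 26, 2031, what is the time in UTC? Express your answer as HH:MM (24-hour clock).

1 November 2030 is a Friday, so the first Friday is November 1 and the third is November 15.
1 March 2031 is a Saturday, so Sundays fall on 2, 9, 16, 23, 30; the last is March 30.
March 26, 2031 lies within the daylight-saving period (15 November 2030 – 30 March 2031), so Ishua is on daylight time, UTC+04:15.
21:00 local − 4h15m = 16:45 UTC.

16:45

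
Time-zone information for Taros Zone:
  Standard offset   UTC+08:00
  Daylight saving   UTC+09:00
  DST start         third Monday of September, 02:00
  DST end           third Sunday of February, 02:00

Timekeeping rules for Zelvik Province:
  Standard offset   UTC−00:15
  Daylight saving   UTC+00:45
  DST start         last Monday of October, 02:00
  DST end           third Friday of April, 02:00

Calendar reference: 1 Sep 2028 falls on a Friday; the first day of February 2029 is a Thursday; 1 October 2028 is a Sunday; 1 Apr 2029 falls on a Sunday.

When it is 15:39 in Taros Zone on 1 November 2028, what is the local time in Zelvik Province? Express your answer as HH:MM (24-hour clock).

1 September 2028 is a Friday, so the first Monday is September 4 and the third is September 18.
1 February 2029 is a Thursday, so the first Sunday is February 4 and the third is February 18.
1 November 2028 falls between 18 September 2028 and 18 February 2029, so daylight saving is in effect and Taros Zone is at UTC+09:00.
15:39 Taros Zone − 9h = 06:39 UTC.
1 October 2028 is a Sunday, so Mondays fall on 2, 9, 16, 23, 30; the last is October 30.
1 April 2029 is a Sunday, so the first Friday is April 6 and the third is April 20.
At the standard offset (UTC−00:15), 06:39 UTC − 0h15m = 06:24 Zelvik Province standard time.
The standard-time date in Zelvik Province, 1 November 2028, falls between 30 October 2028 and 20 April 2029, so daylight saving is in effect and Zelvik Province is at UTC+00:45.
06:39 UTC + 0h45m = 07:24 Zelvik Province.

07:24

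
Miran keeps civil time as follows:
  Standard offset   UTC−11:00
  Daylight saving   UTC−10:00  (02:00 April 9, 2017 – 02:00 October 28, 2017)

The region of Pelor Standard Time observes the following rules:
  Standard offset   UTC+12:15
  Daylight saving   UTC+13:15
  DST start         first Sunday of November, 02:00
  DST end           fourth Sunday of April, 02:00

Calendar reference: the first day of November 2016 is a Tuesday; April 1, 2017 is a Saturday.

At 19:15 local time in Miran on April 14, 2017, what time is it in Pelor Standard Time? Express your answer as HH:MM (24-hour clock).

18:30

April 14, 2017 falls between 9 April and 28 October, so daylight saving is in effect and Miran is at UTC−10:00.
19:15 Miran + 10h = 05:15 UTC (rolling into the next day, 15 April 2017).
1 November 2016 is a Tuesday, so the first Sunday is November 6.
1 April 2017 is a Saturday, so the first Sunday is April 2 and the fourth is April 23.
At the standard offset (UTC+12:15), 05:15 UTC + 12h15m = 17:30 Pelor Standard Time standard time.
The standard-time date in Pelor Standard Time, April 15, 2017, lies within the daylight-saving period (6 November 2016 – 23 April 2017), so Pelor Standard Time is on daylight time, UTC+13:15.
05:15 UTC + 13h15m = 18:30 Pelor Standard Time.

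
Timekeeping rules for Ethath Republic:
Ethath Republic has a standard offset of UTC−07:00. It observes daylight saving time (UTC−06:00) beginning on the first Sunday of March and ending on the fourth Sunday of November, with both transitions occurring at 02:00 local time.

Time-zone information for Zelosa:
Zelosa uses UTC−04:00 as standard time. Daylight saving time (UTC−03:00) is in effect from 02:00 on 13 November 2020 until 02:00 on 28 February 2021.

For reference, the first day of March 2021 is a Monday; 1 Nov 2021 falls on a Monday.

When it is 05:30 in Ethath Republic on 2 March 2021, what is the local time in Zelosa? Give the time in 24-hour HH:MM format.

08:30

1 March 2021 is a Monday, so the first Sunday is March 7.
1 November 2021 is a Monday, so the first Sunday is November 7 and the fourth is November 28.
2 March 2021 is outside the daylight-saving period (7 March – 28 November), so Ethath Republic is on standard time, UTC−07:00.
05:30 Ethath Republic + 7h = 12:30 UTC.
At the standard offset (UTC−04:00), 12:30 UTC − 4h = 08:30 Zelosa standard time.
The standard-time date in Zelosa, 2 March 2021, does not fall between 13 November 2020 and 28 February 2021, so daylight saving is not in effect and Zelosa is at UTC−04:00.
12:30 UTC − 4h = 08:30 Zelosa.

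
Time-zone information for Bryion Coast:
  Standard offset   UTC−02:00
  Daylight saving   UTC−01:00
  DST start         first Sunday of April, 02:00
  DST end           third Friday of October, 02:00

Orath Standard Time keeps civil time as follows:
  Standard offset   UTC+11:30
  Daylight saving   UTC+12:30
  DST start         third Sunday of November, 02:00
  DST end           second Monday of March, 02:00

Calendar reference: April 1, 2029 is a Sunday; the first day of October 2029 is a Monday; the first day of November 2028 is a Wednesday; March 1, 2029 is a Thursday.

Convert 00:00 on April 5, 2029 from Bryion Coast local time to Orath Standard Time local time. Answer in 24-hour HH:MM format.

12:30

1 April 2029 is a Sunday, so the first Sunday is April 1.
1 October 2029 is a Monday, so the first Friday is October 5 and the third is October 19.
Daylight saving runs 1 April – 19 October; April 5, 2029 is inside that window, so Bryion Coast is at UTC−01:00.
00:00 Bryion Coast + 1h = 01:00 UTC.
1 November 2028 is a Wednesday, so the first Sunday is November 5 and the third is November 19.
1 March 2029 is a Thursday, so the first Monday is March 5 and the second is March 12.
At the standard offset (UTC+11:30), 01:00 UTC + 11h30m = 12:30 Orath Standard Time standard time.
The standard-time date in Orath Standard Time, April 5, 2029, does not fall between 19 November 2028 and 12 March 2029, so daylight saving is not in effect and Orath Standard Time is at UTC+11:30.
01:00 UTC + 11h30m = 12:30 Orath Standard Time.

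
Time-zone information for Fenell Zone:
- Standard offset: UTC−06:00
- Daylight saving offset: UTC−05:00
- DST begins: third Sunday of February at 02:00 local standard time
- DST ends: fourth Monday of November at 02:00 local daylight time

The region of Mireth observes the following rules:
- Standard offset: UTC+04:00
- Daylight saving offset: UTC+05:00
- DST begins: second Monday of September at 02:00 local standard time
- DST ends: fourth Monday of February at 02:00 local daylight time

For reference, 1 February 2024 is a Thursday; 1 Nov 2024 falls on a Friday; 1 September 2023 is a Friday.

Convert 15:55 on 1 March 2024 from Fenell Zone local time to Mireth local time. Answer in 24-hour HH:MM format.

1 February 2024 is a Thursday, so the first Sunday is February 4 and the third is February 18.
1 November 2024 is a Friday, so the first Monday is November 4 and the fourth is November 25.
1 March 2024 lies within the daylight-saving period (18 February – 25 November), so Fenell Zone is on daylight time, UTC−05:00.
15:55 Fenell Zone + 5h = 20:55 UTC.
1 September 2023 is a Friday, so the first Monday is September 4 and the second is September 11.
1 February 2024 is a Thursday, so the first Monday is February 5 and the fourth is February 26.
At the standard offset (UTC+04:00), 20:55 UTC + 4h = 00:55 Mireth standard time (rolling into the next day, 2 March 2024).
The standard-time date in Mireth, 2 March 2024, does not fall between 11 September 2023 and 26 February 2024, so daylight saving is not in effect and Mireth is at UTC+04:00.
20:55 UTC + 4h = 00:55 Mireth (rolling into the next day, 2 March 2024).

00:55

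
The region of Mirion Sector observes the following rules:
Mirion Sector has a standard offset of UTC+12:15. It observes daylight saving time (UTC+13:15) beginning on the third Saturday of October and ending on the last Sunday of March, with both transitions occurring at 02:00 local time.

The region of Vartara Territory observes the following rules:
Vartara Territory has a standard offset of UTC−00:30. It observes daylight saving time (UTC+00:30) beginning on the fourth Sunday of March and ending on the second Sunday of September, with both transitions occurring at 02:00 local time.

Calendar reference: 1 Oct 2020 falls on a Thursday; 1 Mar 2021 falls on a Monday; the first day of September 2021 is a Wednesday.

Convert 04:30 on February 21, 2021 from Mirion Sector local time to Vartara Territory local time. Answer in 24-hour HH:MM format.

1 October 2020 is a Thursday, so the first Saturday is October 3 and the third is October 17.
1 March 2021 is a Monday, so Sundays fall on 7, 14, 21, 28; the last is March 28.
February 21, 2021 lies within the daylight-saving period (17 October 2020 – 28 March 2021), so Mirion Sector is on daylight time, UTC+13:15.
04:30 Mirion Sector − 13h15m = 15:15 UTC (rolling into the previous day, 20 February 2021).
1 March 2021 is a Monday, so the first Sunday is March 7 and the fourth is March 28.
1 September 2021 is a Wednesday, so the first Sunday is September 5 and the second is September 12.
At the standard offset (UTC−00:30), 15:15 UTC − 0h30m = 14:45 Vartara Territory standard time.
Daylight saving runs 28 March – 12 September; the standard-time date in Vartara Territory, February 20, 2021, is outside that window, so Vartara Territory is on standard time at UTC−00:30.
15:15 UTC − 0h30m = 14:45 Vartara Territory.

14:45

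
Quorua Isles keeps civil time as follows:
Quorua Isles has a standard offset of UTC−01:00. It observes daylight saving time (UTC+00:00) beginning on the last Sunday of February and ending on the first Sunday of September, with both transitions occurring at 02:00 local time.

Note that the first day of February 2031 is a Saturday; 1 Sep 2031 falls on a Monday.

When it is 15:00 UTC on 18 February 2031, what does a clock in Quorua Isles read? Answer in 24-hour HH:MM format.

1 February 2031 is a Saturday, so Sundays fall on 2, 9, 16, 23; the last is February 23.
1 September 2031 is a Monday, so the first Sunday is September 7.
At the standard offset (UTC−01:00), 15:00 UTC − 1h = 14:00 Quorua Isles standard time.
The standard-time date in Quorua Isles, 18 February 2031, does not fall between 23 February and 7 September, so daylight saving is not in effect and Quorua Isles is at UTC−01:00.
15:00 UTC − 1h = 14:00 local.

14:00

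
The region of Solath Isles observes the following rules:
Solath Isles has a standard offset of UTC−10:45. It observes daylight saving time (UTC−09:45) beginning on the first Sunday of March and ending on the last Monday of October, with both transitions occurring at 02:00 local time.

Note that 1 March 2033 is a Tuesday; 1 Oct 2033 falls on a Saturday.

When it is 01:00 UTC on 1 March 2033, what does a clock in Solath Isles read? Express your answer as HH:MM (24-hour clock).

14:15

1 March 2033 is a Tuesday, so the first Sunday is March 6.
1 October 2033 is a Saturday, so Mondays fall on 3, 10, 17, 24, 31; the last is October 31.
At the standard offset (UTC−10:45), 01:00 UTC − 10h45m = 14:15 Solath Isles standard time (rolling into the previous day, 28 February 2033).
The standard-time date in Solath Isles, 28 February 2033, is outside the daylight-saving period (6 March – 31 October), so Solath Isles is on standard time, UTC−10:45.
01:00 UTC − 10h45m = 14:15 local (rolling into the previous day, 28 February 2033).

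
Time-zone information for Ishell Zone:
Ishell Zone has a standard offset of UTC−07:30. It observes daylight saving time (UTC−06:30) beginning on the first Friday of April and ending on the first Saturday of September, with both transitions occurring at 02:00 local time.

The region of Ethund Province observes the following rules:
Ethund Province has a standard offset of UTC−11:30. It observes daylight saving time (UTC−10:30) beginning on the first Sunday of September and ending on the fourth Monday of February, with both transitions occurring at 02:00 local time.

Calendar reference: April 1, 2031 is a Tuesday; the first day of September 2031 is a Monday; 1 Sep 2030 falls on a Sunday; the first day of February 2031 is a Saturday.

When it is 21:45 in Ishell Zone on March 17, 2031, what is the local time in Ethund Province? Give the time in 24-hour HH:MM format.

17:45

1 April 2031 is a Tuesday, so the first Friday is April 4.
1 September 2031 is a Monday, so the first Saturday is September 6.
Daylight saving runs 4 April – 6 September; March 17, 2031 is outside that window, so Ishell Zone is on standard time at UTC−07:30.
21:45 Ishell Zone + 7h30m = 05:15 UTC (rolling into the next day, 18 March 2031).
1 September 2030 is a Sunday, so the first Sunday is September 1.
1 February 2031 is a Saturday, so the first Monday is February 3 and the fourth is February 24.
At the standard offset (UTC−11:30), 05:15 UTC − 11h30m = 17:45 Ethund Province standard time (rolling into the previous day, 17 March 2031).
The standard-time date in Ethund Province, March 17, 2031, is outside the daylight-saving period (1 September 2030 – 24 February 2031), so Ethund Province is on standard time, UTC−11:30.
05:15 UTC − 11h30m = 17:45 Ethund Province (rolling into the previous day, 17 March 2031).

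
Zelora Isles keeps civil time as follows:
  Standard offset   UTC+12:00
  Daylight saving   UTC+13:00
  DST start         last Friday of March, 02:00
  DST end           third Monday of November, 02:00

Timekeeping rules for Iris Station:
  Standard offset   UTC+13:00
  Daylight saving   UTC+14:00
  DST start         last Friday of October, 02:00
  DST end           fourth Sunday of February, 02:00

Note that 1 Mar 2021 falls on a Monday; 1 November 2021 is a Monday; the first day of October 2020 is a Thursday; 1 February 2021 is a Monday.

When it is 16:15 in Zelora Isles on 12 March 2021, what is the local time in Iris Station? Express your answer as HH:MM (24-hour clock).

17:15

1 March 2021 is a Monday, so Fridays fall on 5, 12, 19, 26; the last is March 26.
1 November 2021 is a Monday, so the first Monday is November 1 and the third is November 15.
Daylight saving runs 26 March – 15 November; 12 March 2021 is outside that window, so Zelora Isles is on standard time at UTC+12:00.
16:15 Zelora Isles − 12h = 04:15 UTC.
1 October 2020 is a Thursday, so Fridays fall on 2, 9, 16, 23, 30; the last is October 30.
1 February 2021 is a Monday, so the first Sunday is February 7 and the fourth is February 28.
At the standard offset (UTC+13:00), 04:15 UTC + 13h = 17:15 Iris Station standard time.
Daylight saving runs 30 October 2020 – 28 February 2021; the standard-time date in Iris Station, 12 March 2021, is outside that window, so Iris Station is on standard time at UTC+13:00.
04:15 UTC + 13h = 17:15 Iris Station.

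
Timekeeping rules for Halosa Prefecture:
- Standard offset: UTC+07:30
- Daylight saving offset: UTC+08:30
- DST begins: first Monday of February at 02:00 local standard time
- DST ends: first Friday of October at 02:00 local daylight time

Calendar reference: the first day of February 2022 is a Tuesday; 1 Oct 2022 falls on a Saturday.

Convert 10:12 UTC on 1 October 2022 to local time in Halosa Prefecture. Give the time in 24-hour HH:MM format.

18:42

1 February 2022 is a Tuesday, so the first Monday is February 7.
1 October 2022 is a Saturday, so the first Friday is October 7.
At the standard offset (UTC+07:30), 10:12 UTC + 7h30m = 17:42 Halosa Prefecture standard time.
The standard-time date in Halosa Prefecture, 1 October 2022, falls between 7 February and 7 October, so daylight saving is in effect and Halosa Prefecture is at UTC+08:30.
10:12 UTC + 8h30m = 18:42 local.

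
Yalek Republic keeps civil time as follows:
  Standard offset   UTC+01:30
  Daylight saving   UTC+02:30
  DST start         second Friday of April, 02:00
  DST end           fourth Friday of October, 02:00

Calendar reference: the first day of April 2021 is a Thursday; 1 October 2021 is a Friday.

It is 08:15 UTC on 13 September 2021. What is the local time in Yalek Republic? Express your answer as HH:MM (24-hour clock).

10:45

1 April 2021 is a Thursday, so the first Friday is April 2 and the second is April 9.
1 October 2021 is a Friday, so the first Friday is October 1 and the fourth is October 22.
At the standard offset (UTC+01:30), 08:15 UTC + 1h30m = 09:45 Yalek Republic standard time.
The standard-time date in Yalek Republic, 13 September 2021, lies within the daylight-saving period (9 April – 22 October), so Yalek Republic is on daylight time, UTC+02:30.
08:15 UTC + 2h30m = 10:45 local.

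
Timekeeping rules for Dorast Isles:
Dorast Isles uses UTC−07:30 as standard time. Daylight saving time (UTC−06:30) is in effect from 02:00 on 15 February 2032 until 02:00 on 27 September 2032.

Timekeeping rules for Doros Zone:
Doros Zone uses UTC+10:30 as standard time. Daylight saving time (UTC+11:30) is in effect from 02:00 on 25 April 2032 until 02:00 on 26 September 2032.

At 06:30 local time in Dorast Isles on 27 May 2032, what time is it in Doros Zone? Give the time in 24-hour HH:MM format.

00:30

27 May 2032 lies within the daylight-saving period (15 February – 27 September), so Dorast Isles is on daylight time, UTC−06:30.
06:30 Dorast Isles + 6h30m = 13:00 UTC.
At the standard offset (UTC+10:30), 13:00 UTC + 10h30m = 23:30 Doros Zone standard time.
Daylight saving runs 25 April – 26 September; the standard-time date in Doros Zone, 27 May 2032, is inside that window, so Doros Zone is at UTC+11:30.
13:00 UTC + 11h30m = 00:30 Doros Zone (rolling into the next day, 28 May 2032).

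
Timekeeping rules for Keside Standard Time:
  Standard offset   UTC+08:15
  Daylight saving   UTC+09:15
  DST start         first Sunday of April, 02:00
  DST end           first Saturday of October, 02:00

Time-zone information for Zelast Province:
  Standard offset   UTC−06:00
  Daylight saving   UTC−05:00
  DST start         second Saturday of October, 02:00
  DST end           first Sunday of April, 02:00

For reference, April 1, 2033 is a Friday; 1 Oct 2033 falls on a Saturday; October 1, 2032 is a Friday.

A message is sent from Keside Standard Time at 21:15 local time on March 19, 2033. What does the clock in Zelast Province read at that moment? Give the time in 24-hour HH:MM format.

1 April 2033 is a Friday, so the first Sunday is April 3.
1 October 2033 is a Saturday, so the first Saturday is October 1.
Daylight saving runs 3 April – 1 October; March 19, 2033 is outside that window, so Keside Standard Time is on standard time at UTC+08:15.
21:15 Keside Standard Time − 8h15m = 13:00 UTC.
1 October 2032 is a Friday, so the first Saturday is October 2 and the second is October 9.
1 April 2033 is a Friday, so the first Sunday is April 3.
At the standard offset (UTC−06:00), 13:00 UTC − 6h = 07:00 Zelast Province standard time.
Daylight saving runs 9 October 2032 – 3 April 2033; the standard-time date in Zelast Province, March 19, 2033, is inside that window, so Zelast Province is at UTC−05:00.
13:00 UTC − 5h = 08:00 Zelast Province.

08:00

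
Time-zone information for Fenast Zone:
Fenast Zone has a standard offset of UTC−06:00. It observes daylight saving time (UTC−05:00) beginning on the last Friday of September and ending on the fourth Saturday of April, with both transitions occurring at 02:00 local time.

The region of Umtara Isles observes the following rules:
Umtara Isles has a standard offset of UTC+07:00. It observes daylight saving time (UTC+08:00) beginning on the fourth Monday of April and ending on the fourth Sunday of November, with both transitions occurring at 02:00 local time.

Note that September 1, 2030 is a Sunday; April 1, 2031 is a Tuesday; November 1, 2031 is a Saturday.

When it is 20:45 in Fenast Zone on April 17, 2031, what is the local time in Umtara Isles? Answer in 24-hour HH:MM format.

1 September 2030 is a Sunday, so Fridays fall on 6, 13, 20, 27; the last is September 27.
1 April 2031 is a Tuesday, so the first Saturday is April 5 and the fourth is April 26.
Daylight saving runs 27 September 2030 – 26 April 2031; April 17, 2031 is inside that window, so Fenast Zone is at UTC−05:00.
20:45 Fenast Zone + 5h = 01:45 UTC (rolling into the next day, 18 April 2031).
1 April 2031 is a Tuesday, so the first Monday is April 7 and the fourth is April 28.
1 November 2031 is a Saturday, so the first Sunday is November 2 and the fourth is November 23.
At the standard offset (UTC+07:00), 01:45 UTC + 7h = 08:45 Umtara Isles standard time.
Daylight saving runs 28 April – 23 November; the standard-time date in Umtara Isles, April 18, 2031, is outside that window, so Umtara Isles is on standard time at UTC+07:00.
01:45 UTC + 7h = 08:45 Umtara Isles.

08:45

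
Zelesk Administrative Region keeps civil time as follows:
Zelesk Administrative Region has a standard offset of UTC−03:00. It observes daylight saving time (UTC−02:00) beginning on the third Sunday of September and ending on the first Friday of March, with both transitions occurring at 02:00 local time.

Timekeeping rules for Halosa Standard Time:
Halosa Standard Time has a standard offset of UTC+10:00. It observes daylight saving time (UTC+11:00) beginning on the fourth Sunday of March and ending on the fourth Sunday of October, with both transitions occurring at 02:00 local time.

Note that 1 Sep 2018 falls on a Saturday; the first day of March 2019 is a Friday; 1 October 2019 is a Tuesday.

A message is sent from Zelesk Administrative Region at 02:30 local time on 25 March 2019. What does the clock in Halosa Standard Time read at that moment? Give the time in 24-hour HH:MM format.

1 September 2018 is a Saturday, so the first Sunday is September 2 and the third is September 16.
1 March 2019 is a Friday, so the first Friday is March 1.
Daylight saving runs 16 September 2018 – 1 March 2019; 25 March 2019 is outside that window, so Zelesk Administrative Region is on standard time at UTC−03:00.
02:30 Zelesk Administrative Region + 3h = 05:30 UTC.
1 March 2019 is a Friday, so the first Sunday is March 3 and the fourth is March 24.
1 October 2019 is a Tuesday, so the first Sunday is October 6 and the fourth is October 27.
At the standard offset (UTC+10:00), 05:30 UTC + 10h = 15:30 Halosa Standard Time standard time.
The standard-time date in Halosa Standard Time, 25 March 2019, lies within the daylight-saving period (24 March – 27 October), so Halosa Standard Time is on daylight time, UTC+11:00.
05:30 UTC + 11h = 16:30 Halosa Standard Time.

16:30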